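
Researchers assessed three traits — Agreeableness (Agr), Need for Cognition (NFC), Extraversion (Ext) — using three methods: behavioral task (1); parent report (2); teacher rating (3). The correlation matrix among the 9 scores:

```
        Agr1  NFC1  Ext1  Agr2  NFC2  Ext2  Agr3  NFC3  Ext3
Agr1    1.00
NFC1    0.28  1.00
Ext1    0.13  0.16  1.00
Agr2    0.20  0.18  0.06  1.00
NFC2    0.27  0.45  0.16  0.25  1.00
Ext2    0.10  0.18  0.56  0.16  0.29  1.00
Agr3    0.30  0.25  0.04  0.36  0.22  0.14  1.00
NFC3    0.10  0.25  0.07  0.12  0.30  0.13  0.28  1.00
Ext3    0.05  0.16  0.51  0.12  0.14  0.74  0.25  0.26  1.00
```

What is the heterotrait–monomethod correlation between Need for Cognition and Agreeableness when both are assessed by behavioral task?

0.28

Different traits, same method: r(NFC1, Agr1) = 0.28.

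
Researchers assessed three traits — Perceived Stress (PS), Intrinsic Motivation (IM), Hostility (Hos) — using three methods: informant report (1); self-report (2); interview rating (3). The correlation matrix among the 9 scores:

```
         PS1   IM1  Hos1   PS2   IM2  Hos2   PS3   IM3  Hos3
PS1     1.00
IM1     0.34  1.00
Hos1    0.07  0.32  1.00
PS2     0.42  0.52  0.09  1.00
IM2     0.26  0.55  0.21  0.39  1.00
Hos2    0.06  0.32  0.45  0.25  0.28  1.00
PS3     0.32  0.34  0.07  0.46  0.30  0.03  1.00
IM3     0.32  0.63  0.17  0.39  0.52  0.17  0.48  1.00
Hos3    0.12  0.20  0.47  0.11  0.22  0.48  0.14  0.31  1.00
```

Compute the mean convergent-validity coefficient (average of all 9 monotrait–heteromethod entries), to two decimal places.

0.48

Convergent values: 0.42, 0.32, 0.46, 0.55, 0.63, 0.52, 0.45, 0.47, 0.48; mean = 4.30/9 = 0.48.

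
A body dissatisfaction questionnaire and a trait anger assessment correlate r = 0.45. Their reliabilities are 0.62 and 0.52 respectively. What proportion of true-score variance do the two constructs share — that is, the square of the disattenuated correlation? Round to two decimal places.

0.63

Disattenuated r = 0.45 / √(0.62 × 0.52) = 0.45 / 0.5678 = 0.7925.
Shared true-score variance = 0.7925² = 0.6281 ≈ 0.63.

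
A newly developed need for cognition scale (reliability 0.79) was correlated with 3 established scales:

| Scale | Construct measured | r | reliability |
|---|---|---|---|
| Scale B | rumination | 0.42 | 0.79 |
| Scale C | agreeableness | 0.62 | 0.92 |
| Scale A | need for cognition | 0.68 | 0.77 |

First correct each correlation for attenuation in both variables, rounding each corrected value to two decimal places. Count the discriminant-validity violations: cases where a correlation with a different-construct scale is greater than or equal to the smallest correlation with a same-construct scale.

Disattenuated r (r / √(r_scale · r_new)):
  Scale B (disc): 0.42 / √(0.79·0.79) = 0.53
  Scale C (disc): 0.62 / √(0.92·0.79) = 0.73
  Scale A (conv): 0.68 / √(0.77·0.79) = 0.87
Smallest convergent = 0.87. Discriminant values: 0.53, 0.73; count ≥ 0.87 → 0.

0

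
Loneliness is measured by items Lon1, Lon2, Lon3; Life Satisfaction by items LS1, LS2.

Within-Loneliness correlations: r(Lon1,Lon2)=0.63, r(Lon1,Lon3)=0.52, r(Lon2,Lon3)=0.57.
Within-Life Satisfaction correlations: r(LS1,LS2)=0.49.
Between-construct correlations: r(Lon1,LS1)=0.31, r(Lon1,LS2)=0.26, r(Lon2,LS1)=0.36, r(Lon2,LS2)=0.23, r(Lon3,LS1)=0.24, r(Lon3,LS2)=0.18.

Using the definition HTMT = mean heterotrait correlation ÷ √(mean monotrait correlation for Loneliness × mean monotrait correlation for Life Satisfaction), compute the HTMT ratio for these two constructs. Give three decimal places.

Between-construct mean = 1.58/6 = 0.2633.
Mean within-Lon = 1.72/3 = 0.5733; mean within-LS = 0.49/1 = 0.4900.
Geometric mean = √(0.5733 × 0.4900) = 0.5300.
HTMT = 0.2633 / 0.5300 = 0.497.

0.497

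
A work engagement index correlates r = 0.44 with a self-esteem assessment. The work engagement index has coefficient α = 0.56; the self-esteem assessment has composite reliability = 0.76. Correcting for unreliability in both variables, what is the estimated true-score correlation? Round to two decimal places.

r_true = r_obs / √(r_xx · r_yy) = 0.44 / √(0.56 × 0.76) = 0.44 / √0.4256 = 0.44 / 0.6524 ≈ 0.67.

0.67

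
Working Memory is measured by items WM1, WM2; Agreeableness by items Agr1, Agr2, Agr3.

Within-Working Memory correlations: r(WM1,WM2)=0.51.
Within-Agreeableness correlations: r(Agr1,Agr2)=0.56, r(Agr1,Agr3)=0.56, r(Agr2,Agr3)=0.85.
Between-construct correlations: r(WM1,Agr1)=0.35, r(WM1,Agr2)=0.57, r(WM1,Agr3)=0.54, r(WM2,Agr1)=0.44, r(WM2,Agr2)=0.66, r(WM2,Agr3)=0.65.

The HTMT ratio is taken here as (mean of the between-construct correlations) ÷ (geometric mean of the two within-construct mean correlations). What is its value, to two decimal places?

0.92

Mean heterotrait r = 3.21/6 = 0.5350.
Mean within-WM = 0.51/1 = 0.5100; mean within-Agr = 1.97/3 = 0.6567.
Geometric mean = √(0.5100 × 0.6567) = 0.5787.
HTMT = 0.5350 / 0.5787 = 0.92.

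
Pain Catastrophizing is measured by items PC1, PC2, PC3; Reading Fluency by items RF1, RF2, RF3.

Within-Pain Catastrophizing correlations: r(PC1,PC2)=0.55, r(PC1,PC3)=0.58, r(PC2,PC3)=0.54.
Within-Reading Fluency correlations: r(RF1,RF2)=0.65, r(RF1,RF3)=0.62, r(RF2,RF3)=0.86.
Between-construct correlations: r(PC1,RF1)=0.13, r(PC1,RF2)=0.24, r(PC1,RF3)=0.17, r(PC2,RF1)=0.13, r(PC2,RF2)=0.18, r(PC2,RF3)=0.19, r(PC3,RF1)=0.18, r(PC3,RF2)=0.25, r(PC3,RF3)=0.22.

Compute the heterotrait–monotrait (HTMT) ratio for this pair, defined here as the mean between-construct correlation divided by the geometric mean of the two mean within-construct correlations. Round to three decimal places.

0.299

Between-construct mean = 1.69/9 = 0.1878.
Mean within-PC = 1.67/3 = 0.5567; mean within-RF = 2.13/3 = 0.7100.
Geometric mean = √(0.5567 × 0.7100) = 0.6287.
HTMT = 0.1878 / 0.6287 = 0.299.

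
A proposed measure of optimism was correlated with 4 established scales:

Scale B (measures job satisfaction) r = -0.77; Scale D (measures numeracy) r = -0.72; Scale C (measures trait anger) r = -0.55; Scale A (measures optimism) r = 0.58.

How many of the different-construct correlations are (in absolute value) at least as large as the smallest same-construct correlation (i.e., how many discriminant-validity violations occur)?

2

Convergent (same construct = optimism): Scale A.
Smallest convergent = 0.58. Discriminant |r|: 0.77, 0.72, 0.55; count ≥ 0.58 → 2.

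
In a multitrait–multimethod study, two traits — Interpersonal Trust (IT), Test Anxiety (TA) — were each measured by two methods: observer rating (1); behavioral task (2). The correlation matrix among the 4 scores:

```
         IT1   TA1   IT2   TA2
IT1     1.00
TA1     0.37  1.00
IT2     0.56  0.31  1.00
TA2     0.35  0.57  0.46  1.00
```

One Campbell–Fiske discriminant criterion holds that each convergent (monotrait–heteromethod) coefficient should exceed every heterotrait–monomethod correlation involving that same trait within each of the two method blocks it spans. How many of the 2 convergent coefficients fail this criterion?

Checking each validity diagonal entry against its comparison values:
IT (methods 1·2): 0.56 vs {0.37, 0.46} → pass.
TA (methods 1·2): 0.57 vs {0.37, 0.46} → pass.
0 of 2 fail.

0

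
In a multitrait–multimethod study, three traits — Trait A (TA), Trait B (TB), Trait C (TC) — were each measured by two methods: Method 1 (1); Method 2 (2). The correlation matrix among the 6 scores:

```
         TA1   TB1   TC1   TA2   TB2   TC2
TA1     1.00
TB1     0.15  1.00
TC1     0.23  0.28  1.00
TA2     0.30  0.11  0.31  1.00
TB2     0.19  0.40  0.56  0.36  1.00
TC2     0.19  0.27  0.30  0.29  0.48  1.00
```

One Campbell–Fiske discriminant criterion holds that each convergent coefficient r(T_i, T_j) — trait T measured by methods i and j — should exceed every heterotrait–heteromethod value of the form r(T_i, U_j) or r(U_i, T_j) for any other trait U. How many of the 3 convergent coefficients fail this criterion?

3

Each convergent coefficient versus the relevant comparison correlations:
TA (methods 1·2): 0.30 vs {0.19, 0.11, 0.19, 0.31} → fail.
TB (methods 1·2): 0.40 vs {0.11, 0.19, 0.27, 0.56} → fail.
TC (methods 1·2): 0.30 vs {0.31, 0.19, 0.56, 0.27} → fail.
3 of 3 fail.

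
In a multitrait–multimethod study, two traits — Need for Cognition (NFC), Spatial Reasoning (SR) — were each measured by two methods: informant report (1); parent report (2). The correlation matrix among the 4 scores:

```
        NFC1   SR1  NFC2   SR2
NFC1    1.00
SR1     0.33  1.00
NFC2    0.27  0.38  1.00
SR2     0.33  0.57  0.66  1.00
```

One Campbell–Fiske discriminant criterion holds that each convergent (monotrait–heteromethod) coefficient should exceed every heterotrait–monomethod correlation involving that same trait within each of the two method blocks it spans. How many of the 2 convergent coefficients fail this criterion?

2

Checking each validity diagonal entry against its comparison values:
NFC (methods 1·2): 0.27 vs {0.33, 0.66} → fail.
SR (methods 1·2): 0.57 vs {0.33, 0.66} → fail.
2 of 2 fail.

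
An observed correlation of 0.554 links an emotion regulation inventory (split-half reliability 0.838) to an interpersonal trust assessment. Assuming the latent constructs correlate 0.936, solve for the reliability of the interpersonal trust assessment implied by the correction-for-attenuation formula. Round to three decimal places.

r_true = r_obs / √(r_xx · r_yy) ⇒ 0.936 = 0.554 / √(0.838 · r_yy).
√(0.838 · r_yy) = 0.554 / 0.936 = 0.5919; 0.838 · r_yy = 0.3503; r_yy = 0.3503 / 0.838 ≈ 0.418.

0.418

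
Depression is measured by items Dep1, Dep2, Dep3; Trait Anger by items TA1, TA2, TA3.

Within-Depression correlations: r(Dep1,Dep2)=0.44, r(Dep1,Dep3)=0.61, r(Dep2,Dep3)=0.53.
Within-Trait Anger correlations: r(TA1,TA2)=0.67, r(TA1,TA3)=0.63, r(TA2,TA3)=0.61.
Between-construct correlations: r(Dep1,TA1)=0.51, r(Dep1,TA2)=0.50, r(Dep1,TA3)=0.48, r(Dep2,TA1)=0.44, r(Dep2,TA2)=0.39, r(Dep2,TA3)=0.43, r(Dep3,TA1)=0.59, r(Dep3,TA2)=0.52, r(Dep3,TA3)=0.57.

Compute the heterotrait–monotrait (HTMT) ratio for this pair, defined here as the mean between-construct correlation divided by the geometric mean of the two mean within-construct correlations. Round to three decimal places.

Between-construct mean = 4.43/9 = 0.4922.
Mean within-Dep = 1.58/3 = 0.5267; mean within-TA = 1.91/3 = 0.6367.
Geometric mean = √(0.5267 × 0.6367) = 0.5791.
HTMT = 0.4922 / 0.5791 = 0.850.

0.850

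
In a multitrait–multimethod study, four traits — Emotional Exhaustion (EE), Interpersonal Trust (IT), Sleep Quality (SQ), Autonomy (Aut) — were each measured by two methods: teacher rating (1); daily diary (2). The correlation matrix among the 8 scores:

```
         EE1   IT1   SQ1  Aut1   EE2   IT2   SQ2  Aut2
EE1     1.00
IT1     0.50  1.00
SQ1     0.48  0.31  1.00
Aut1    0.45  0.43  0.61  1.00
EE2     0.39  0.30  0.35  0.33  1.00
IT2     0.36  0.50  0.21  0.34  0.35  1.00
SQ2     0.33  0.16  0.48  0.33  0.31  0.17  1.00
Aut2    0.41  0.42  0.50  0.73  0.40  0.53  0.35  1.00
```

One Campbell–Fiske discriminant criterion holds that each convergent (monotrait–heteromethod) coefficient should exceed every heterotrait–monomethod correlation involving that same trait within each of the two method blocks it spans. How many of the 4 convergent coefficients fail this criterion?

3

Checking each validity diagonal entry against its comparison values:
EE (methods 1·2): 0.39 vs {0.50, 0.35, 0.48, 0.31, 0.45, 0.40} → fail.
IT (methods 1·2): 0.50 vs {0.50, 0.35, 0.31, 0.17, 0.43, 0.53} → fail.
SQ (methods 1·2): 0.48 vs {0.48, 0.31, 0.31, 0.17, 0.61, 0.35} → fail.
Aut (methods 1·2): 0.73 vs {0.45, 0.40, 0.43, 0.53, 0.61, 0.35} → pass.
3 of 4 fail.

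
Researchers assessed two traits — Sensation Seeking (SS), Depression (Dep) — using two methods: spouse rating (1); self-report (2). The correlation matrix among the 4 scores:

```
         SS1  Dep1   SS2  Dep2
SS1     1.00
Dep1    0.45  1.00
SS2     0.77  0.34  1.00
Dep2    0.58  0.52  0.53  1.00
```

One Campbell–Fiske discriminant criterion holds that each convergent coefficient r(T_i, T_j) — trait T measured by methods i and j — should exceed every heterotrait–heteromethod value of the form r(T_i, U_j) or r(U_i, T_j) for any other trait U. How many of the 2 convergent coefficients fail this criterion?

Convergent coefficients and their comparison sets:
SS (methods 1·2): 0.77 vs {0.58, 0.34} → pass.
Dep (methods 1·2): 0.52 vs {0.34, 0.58} → fail.
1 of 2 fail.

1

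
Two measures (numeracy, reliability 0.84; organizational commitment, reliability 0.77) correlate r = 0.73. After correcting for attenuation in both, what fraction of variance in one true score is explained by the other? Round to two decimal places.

Disattenuated r = 0.73 / √(0.84 × 0.77) = 0.73 / 0.8042 = 0.9077.
Shared true-score variance = 0.9077² = 0.8239 ≈ 0.82.

0.82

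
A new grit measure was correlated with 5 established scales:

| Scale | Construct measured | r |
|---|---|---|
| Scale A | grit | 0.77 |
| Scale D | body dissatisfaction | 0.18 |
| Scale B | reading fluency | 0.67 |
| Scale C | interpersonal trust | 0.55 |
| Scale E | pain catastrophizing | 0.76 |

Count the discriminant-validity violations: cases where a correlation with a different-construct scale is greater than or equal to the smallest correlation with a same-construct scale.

0

Convergent (same construct = grit): Scale A.
Smallest convergent = 0.77. Discriminant values: 0.18, 0.67, 0.55, 0.76; count ≥ 0.77 → 0.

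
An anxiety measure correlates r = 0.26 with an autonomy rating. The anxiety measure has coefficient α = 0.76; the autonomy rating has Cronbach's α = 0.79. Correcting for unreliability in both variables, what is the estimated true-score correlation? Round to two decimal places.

r_true = r_obs / √(r_xx · r_yy) = 0.26 / √(0.76 × 0.79) = 0.26 / √0.6004 = 0.26 / 0.7749 ≈ 0.34.

0.34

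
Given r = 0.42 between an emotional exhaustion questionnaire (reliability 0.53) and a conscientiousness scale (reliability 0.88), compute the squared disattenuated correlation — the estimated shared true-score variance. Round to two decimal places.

0.38

Disattenuated r = 0.42 / √(0.53 × 0.88) = 0.42 / 0.6829 = 0.6150.
Shared true-score variance = 0.6150² = 0.3782 ≈ 0.38.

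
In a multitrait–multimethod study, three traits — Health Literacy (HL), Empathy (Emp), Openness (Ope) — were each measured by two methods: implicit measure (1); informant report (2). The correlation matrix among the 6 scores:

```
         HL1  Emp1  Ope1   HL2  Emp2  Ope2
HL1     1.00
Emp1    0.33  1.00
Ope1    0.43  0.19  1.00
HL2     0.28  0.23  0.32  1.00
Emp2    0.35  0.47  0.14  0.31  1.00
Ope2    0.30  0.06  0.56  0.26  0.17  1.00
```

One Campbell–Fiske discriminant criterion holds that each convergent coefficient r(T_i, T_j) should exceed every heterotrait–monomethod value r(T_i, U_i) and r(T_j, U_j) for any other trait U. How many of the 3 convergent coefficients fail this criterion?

Each convergent coefficient versus the relevant comparison correlations:
HL (methods 1·2): 0.28 vs {0.33, 0.31, 0.43, 0.26} → fail.
Emp (methods 1·2): 0.47 vs {0.33, 0.31, 0.19, 0.17} → pass.
Ope (methods 1·2): 0.56 vs {0.43, 0.26, 0.19, 0.17} → pass.
1 of 3 fail.

1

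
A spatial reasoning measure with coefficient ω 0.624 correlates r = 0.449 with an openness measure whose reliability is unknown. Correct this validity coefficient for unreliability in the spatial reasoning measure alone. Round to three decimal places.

Single correction: r_c = r_obs / √r_xx = 0.449 / √0.624 = 0.449 / 0.7899 ≈ 0.568.

0.568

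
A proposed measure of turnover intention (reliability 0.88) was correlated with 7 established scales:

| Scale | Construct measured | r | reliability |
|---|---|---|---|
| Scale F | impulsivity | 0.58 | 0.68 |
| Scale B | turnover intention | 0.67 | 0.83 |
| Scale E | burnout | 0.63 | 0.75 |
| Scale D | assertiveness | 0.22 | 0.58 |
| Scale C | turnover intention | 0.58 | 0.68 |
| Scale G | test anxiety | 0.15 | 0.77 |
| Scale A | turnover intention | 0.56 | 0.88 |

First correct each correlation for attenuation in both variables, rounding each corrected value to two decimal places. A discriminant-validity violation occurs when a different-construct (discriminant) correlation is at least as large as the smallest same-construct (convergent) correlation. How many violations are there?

Disattenuated r (r / √(r_scale · r_new)):
  Scale F (disc): 0.58 / √(0.68·0.88) = 0.75
  Scale B (conv): 0.67 / √(0.83·0.88) = 0.78
  Scale E (disc): 0.63 / √(0.75·0.88) = 0.78
  Scale D (disc): 0.22 / √(0.58·0.88) = 0.31
  Scale C (conv): 0.58 / √(0.68·0.88) = 0.75
  Scale G (disc): 0.15 / √(0.77·0.88) = 0.18
  Scale A (conv): 0.56 / √(0.88·0.88) = 0.64
Smallest convergent = 0.64. Discriminant values: 0.75, 0.78, 0.31, 0.18; count ≥ 0.64 → 2.

2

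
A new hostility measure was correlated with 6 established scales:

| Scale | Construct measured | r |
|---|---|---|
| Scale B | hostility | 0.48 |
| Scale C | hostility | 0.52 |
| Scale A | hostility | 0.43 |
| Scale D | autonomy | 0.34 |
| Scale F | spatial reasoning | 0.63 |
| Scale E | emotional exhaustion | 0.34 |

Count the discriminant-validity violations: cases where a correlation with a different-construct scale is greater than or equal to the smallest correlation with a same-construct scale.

Convergent (same construct = hostility): Scale B, Scale C, Scale A.
Smallest convergent = 0.43. Discriminant values: 0.34, 0.63, 0.34; count ≥ 0.43 → 1.

1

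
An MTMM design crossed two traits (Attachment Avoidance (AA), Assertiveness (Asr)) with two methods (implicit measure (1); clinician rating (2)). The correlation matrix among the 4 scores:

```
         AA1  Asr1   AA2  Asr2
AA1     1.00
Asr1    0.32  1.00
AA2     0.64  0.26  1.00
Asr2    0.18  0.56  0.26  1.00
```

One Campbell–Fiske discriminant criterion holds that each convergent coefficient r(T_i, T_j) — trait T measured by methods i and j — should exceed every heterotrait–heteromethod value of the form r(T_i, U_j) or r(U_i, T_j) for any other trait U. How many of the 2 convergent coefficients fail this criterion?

Convergent coefficients and their comparison sets:
AA (methods 1·2): 0.64 vs {0.18, 0.26} → pass.
Asr (methods 1·2): 0.56 vs {0.26, 0.18} → pass.
0 of 2 fail.

0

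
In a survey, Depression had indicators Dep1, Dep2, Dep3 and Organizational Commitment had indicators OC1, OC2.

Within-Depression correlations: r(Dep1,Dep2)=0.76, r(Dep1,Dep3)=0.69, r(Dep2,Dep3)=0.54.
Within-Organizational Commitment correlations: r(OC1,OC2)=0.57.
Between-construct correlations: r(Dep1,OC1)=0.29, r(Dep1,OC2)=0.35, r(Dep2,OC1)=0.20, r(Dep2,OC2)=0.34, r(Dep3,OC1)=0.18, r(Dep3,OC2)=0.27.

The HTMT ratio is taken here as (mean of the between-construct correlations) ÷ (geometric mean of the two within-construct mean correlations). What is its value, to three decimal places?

0.442

Mean heterotrait r = 1.63/6 = 0.2717.
Mean within-Dep = 1.99/3 = 0.6633; mean within-OC = 0.57/1 = 0.5700.
Geometric mean = √(0.6633 × 0.5700) = 0.6149.
HTMT = 0.2717 / 0.6149 = 0.442.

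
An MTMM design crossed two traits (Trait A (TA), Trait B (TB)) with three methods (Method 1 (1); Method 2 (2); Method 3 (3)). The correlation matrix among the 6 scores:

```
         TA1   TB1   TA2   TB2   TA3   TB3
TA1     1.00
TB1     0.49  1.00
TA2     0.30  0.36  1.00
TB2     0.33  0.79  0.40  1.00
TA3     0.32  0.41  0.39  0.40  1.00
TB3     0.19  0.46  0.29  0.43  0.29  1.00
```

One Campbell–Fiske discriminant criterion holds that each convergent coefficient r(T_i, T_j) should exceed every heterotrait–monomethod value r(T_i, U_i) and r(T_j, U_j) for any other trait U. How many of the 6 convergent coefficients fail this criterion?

4

Convergent coefficients and their comparison sets:
TA (methods 1·2): 0.30 vs {0.49, 0.40} → fail.
TA (methods 1·3): 0.32 vs {0.49, 0.29} → fail.
TA (methods 2·3): 0.39 vs {0.40, 0.29} → fail.
TB (methods 1·2): 0.79 vs {0.49, 0.40} → pass.
TB (methods 1·3): 0.46 vs {0.49, 0.29} → fail.
TB (methods 2·3): 0.43 vs {0.40, 0.29} → pass.
4 of 6 fail.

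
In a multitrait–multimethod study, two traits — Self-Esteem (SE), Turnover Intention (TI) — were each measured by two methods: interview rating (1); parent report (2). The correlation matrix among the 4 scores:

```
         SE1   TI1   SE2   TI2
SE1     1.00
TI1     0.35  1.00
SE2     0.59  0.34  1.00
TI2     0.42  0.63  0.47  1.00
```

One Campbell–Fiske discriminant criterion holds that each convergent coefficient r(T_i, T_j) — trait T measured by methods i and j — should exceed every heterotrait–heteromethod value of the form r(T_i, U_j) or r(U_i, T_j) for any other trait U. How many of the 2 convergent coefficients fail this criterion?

Checking each validity diagonal entry against its comparison values:
SE (methods 1·2): 0.59 vs {0.42, 0.34} → pass.
TI (methods 1·2): 0.63 vs {0.34, 0.42} → pass.
0 of 2 fail.

0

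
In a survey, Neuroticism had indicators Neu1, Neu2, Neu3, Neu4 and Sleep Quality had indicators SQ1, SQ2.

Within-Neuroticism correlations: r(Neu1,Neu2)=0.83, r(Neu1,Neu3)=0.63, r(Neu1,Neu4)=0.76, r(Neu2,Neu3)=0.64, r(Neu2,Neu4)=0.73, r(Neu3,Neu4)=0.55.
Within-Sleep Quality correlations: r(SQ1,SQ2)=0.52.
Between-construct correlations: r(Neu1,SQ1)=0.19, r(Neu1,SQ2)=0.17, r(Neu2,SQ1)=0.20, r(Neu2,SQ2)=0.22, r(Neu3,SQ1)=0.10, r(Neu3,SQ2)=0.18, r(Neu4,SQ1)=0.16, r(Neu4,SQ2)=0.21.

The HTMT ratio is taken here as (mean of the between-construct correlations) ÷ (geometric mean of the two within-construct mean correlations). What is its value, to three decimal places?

0.298

Mean between = 1.43/8 = 0.1788.
Mean within-Neu = 4.14/6 = 0.6900; mean within-SQ = 0.52/1 = 0.5200.
Geometric mean = √(0.6900 × 0.5200) = 0.5990.
HTMT = 0.1788 / 0.5990 = 0.298.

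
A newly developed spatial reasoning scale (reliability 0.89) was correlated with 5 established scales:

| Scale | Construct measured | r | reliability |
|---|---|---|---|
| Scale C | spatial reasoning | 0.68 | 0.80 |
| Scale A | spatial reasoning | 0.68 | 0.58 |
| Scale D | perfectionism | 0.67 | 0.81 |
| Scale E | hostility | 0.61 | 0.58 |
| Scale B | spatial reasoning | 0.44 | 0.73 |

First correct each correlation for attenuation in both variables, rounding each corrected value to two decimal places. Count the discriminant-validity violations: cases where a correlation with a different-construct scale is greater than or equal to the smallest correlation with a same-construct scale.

2

Disattenuated r (r / √(r_scale · r_new)):
  Scale C (conv): 0.68 / √(0.80·0.89) = 0.81
  Scale A (conv): 0.68 / √(0.58·0.89) = 0.95
  Scale D (disc): 0.67 / √(0.81·0.89) = 0.79
  Scale E (disc): 0.61 / √(0.58·0.89) = 0.85
  Scale B (conv): 0.44 / √(0.73·0.89) = 0.55
Smallest convergent = 0.55. Discriminant values: 0.79, 0.85; count ≥ 0.55 → 2.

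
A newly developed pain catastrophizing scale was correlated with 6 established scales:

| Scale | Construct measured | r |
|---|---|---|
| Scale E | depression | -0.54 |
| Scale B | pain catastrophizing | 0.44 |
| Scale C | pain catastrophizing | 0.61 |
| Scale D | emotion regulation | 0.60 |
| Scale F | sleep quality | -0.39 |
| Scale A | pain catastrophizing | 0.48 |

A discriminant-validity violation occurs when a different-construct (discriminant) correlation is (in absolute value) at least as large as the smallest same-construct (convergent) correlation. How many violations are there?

2

Convergent (same construct = pain catastrophizing): Scale B, Scale C, Scale A.
Smallest convergent = 0.44. Discriminant |r|: 0.54, 0.60, 0.39; count ≥ 0.44 → 2.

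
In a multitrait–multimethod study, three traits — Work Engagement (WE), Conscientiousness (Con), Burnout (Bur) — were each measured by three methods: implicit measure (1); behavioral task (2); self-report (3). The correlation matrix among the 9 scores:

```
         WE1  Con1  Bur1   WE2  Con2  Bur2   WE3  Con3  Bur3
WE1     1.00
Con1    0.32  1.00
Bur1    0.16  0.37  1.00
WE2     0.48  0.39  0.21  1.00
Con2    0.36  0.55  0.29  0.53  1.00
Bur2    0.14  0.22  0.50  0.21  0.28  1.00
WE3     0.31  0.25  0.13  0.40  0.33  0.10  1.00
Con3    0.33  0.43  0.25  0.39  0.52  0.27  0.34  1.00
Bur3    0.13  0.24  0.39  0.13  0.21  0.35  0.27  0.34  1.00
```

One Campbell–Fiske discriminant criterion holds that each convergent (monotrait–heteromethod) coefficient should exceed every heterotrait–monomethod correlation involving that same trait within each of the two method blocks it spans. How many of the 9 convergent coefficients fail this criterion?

Each convergent coefficient versus the relevant comparison correlations:
WE (methods 1·2): 0.48 vs {0.32, 0.53, 0.16, 0.21} → fail.
WE (methods 1·3): 0.31 vs {0.32, 0.34, 0.16, 0.27} → fail.
WE (methods 2·3): 0.40 vs {0.53, 0.34, 0.21, 0.27} → fail.
Con (methods 1·2): 0.55 vs {0.32, 0.53, 0.37, 0.28} → pass.
Con (methods 1·3): 0.43 vs {0.32, 0.34, 0.37, 0.34} → pass.
Con (methods 2·3): 0.52 vs {0.53, 0.34, 0.28, 0.34} → fail.
Bur (methods 1·2): 0.50 vs {0.16, 0.21, 0.37, 0.28} → pass.
Bur (methods 1·3): 0.39 vs {0.16, 0.27, 0.37, 0.34} → pass.
Bur (methods 2·3): 0.35 vs {0.21, 0.27, 0.28, 0.34} → pass.
4 of 9 fail.

4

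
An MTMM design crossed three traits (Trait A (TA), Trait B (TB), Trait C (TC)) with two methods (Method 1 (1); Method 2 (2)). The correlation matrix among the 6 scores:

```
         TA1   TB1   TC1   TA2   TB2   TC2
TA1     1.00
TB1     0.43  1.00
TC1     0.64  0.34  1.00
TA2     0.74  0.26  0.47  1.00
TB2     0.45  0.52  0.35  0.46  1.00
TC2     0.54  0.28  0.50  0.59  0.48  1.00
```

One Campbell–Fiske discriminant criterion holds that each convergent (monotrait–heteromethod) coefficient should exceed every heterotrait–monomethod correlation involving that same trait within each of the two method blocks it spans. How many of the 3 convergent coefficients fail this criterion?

Convergent coefficients and their comparison sets:
TA (methods 1·2): 0.74 vs {0.43, 0.46, 0.64, 0.59} → pass.
TB (methods 1·2): 0.52 vs {0.43, 0.46, 0.34, 0.48} → pass.
TC (methods 1·2): 0.50 vs {0.64, 0.59, 0.34, 0.48} → fail.
1 of 3 fail.

1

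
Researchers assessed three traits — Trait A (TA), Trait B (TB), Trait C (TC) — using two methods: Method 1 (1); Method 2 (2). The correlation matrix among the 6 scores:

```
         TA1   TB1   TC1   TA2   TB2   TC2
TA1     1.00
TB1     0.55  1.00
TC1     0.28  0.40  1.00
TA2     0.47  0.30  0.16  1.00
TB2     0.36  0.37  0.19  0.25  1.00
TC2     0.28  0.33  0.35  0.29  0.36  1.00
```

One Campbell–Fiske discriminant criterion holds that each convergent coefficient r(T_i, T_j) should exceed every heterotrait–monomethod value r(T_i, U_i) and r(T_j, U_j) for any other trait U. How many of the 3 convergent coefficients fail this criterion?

3

Convergent coefficients and their comparison sets:
TA (methods 1·2): 0.47 vs {0.55, 0.25, 0.28, 0.29} → fail.
TB (methods 1·2): 0.37 vs {0.55, 0.25, 0.40, 0.36} → fail.
TC (methods 1·2): 0.35 vs {0.28, 0.29, 0.40, 0.36} → fail.
3 of 3 fail.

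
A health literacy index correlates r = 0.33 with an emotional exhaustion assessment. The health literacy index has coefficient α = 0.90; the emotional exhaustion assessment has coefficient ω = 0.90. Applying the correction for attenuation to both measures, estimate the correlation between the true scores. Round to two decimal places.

0.37

r_true = r_obs / √(r_xx · r_yy) = 0.33 / √(0.90 × 0.90) = 0.33 / √0.8100 = 0.33 / 0.9000 ≈ 0.37.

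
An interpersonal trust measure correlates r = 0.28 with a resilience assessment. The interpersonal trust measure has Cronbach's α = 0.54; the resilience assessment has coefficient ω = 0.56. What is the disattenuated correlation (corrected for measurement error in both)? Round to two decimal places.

r_true = r_obs / √(r_xx · r_yy) = 0.28 / √(0.54 × 0.56) = 0.28 / √0.3024 = 0.28 / 0.5499 ≈ 0.51.

0.51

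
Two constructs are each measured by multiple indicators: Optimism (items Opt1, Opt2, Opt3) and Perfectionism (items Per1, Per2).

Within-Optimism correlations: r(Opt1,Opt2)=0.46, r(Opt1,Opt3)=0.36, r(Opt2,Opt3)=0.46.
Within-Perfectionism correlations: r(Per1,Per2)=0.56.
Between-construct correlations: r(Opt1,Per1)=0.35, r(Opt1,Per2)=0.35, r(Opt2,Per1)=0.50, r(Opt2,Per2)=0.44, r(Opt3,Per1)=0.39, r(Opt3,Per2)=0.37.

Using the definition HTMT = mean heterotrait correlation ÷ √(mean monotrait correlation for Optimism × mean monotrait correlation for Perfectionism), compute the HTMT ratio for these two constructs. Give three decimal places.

Mean heterotrait r = 2.40/6 = 0.4000.
Mean within-Opt = 1.28/3 = 0.4267; mean within-Per = 0.56/1 = 0.5600.
Geometric mean = √(0.4267 × 0.5600) = 0.4888.
HTMT = 0.4000 / 0.4888 = 0.818.

0.818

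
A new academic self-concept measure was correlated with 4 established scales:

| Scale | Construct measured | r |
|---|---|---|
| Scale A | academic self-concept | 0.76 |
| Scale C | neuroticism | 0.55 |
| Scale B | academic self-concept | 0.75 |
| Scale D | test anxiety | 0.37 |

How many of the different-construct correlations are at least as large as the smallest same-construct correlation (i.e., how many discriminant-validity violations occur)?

0

Convergent (same construct = academic self-concept): Scale A, Scale B.
Smallest convergent = 0.75. Discriminant values: 0.55, 0.37; count ≥ 0.75 → 0.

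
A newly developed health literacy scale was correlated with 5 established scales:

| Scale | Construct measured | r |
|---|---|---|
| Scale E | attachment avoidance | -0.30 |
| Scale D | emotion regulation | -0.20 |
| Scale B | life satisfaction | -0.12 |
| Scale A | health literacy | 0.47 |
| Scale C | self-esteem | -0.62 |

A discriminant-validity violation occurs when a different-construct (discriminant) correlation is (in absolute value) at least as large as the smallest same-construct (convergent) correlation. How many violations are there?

1

Convergent (same construct = health literacy): Scale A.
Smallest convergent = 0.47. Discriminant |r|: 0.30, 0.20, 0.12, 0.62; count ≥ 0.47 → 1.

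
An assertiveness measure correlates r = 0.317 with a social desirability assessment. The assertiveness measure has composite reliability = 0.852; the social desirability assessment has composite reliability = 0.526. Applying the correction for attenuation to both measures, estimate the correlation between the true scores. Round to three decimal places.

0.474

r_true = r_obs / √(r_xx · r_yy) = 0.317 / √(0.852 × 0.526) = 0.317 / √0.448152 = 0.317 / 0.6694 ≈ 0.474.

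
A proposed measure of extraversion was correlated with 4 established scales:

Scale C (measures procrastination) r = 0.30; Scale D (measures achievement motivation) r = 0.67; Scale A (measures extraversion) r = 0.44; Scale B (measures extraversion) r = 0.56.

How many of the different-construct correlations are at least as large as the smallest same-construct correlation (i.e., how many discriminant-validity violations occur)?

1

Convergent (same construct = extraversion): Scale A, Scale B.
Smallest convergent = 0.44. Discriminant values: 0.30, 0.67; count ≥ 0.44 → 1.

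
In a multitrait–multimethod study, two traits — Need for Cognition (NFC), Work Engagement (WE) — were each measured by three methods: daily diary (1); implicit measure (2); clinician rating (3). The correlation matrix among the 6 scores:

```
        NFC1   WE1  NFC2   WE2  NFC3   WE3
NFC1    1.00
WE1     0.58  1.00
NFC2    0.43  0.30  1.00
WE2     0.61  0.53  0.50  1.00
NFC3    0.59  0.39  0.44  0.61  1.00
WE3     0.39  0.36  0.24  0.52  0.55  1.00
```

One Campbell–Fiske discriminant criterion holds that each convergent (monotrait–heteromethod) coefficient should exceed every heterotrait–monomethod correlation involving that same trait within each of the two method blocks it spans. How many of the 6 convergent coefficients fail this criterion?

Each convergent coefficient versus the relevant comparison correlations:
NFC (methods 1·2): 0.43 vs {0.58, 0.50} → fail.
NFC (methods 1·3): 0.59 vs {0.58, 0.55} → pass.
NFC (methods 2·3): 0.44 vs {0.50, 0.55} → fail.
WE (methods 1·2): 0.53 vs {0.58, 0.50} → fail.
WE (methods 1·3): 0.36 vs {0.58, 0.55} → fail.
WE (methods 2·3): 0.52 vs {0.50, 0.55} → fail.
5 of 6 fail.

5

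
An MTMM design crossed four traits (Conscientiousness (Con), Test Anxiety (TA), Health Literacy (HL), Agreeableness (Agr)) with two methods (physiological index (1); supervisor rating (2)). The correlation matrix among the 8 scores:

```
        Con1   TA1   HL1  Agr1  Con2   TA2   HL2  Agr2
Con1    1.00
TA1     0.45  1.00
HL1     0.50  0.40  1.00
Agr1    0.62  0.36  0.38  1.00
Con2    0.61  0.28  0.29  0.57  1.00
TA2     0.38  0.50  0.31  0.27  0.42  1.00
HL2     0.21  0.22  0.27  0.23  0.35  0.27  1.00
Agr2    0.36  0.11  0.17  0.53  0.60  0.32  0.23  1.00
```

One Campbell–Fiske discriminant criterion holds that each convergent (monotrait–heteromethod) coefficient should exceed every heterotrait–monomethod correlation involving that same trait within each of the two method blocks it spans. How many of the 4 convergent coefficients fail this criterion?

Each convergent coefficient versus the relevant comparison correlations:
Con (methods 1·2): 0.61 vs {0.45, 0.42, 0.50, 0.35, 0.62, 0.60} → fail.
TA (methods 1·2): 0.50 vs {0.45, 0.42, 0.40, 0.27, 0.36, 0.32} → pass.
HL (methods 1·2): 0.27 vs {0.50, 0.35, 0.40, 0.27, 0.38, 0.23} → fail.
Agr (methods 1·2): 0.53 vs {0.62, 0.60, 0.36, 0.32, 0.38, 0.23} → fail.
3 of 4 fail.

3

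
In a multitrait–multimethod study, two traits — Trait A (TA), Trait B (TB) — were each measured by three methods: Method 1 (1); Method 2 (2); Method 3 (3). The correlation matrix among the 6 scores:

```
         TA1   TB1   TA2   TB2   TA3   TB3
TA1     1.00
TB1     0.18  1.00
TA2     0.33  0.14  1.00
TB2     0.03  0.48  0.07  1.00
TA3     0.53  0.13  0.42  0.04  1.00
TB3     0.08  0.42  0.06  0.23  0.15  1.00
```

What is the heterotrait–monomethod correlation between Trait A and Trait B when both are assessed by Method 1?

0.18

Different traits, same method: r(TA1, TB1) = 0.18.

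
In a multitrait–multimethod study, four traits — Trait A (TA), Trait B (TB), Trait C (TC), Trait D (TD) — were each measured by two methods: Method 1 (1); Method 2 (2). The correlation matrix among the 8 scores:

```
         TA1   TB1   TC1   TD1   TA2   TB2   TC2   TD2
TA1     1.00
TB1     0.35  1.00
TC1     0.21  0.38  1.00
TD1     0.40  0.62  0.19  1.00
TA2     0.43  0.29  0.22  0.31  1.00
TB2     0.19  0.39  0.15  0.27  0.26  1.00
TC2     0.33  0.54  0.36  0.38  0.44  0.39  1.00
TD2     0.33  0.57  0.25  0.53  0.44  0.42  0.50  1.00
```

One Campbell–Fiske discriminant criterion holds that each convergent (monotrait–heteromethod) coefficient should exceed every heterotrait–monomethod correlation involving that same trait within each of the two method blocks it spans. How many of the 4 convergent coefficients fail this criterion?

Convergent coefficients and their comparison sets:
TA (methods 1·2): 0.43 vs {0.35, 0.26, 0.21, 0.44, 0.40, 0.44} → fail.
TB (methods 1·2): 0.39 vs {0.35, 0.26, 0.38, 0.39, 0.62, 0.42} → fail.
TC (methods 1·2): 0.36 vs {0.21, 0.44, 0.38, 0.39, 0.19, 0.50} → fail.
TD (methods 1·2): 0.53 vs {0.40, 0.44, 0.62, 0.42, 0.19, 0.50} → fail.
4 of 4 fail.

4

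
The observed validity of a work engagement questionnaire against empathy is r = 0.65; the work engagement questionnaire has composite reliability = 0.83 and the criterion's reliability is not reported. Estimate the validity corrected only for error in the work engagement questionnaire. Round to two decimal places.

0.71

Single correction: r_c = r_obs / √r_xx = 0.65 / √0.83 = 0.65 / 0.9110 ≈ 0.71.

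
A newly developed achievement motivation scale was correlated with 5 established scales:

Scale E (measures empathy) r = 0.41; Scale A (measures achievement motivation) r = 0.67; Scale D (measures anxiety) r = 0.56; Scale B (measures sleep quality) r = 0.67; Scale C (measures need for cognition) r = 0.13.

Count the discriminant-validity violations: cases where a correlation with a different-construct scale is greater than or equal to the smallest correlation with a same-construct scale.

Convergent (same construct = achievement motivation): Scale A.
Smallest convergent = 0.67. Discriminant values: 0.41, 0.56, 0.67, 0.13; count ≥ 0.67 → 1.

1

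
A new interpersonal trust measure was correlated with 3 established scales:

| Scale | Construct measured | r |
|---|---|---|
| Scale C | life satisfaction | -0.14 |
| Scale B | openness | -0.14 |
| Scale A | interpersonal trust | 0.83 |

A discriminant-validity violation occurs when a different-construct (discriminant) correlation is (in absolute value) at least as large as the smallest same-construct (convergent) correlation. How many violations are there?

0

Convergent (same construct = interpersonal trust): Scale A.
Smallest convergent = 0.83. Discriminant |r|: 0.14, 0.14; count ≥ 0.83 → 0.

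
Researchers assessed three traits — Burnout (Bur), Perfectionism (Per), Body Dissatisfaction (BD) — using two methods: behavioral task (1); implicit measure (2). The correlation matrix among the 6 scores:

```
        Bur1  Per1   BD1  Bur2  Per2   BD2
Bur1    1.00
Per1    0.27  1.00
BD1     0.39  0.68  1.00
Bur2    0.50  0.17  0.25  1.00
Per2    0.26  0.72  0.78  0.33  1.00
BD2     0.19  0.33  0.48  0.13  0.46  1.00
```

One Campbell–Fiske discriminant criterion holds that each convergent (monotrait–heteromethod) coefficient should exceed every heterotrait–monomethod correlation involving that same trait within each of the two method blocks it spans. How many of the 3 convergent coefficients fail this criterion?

Checking each validity diagonal entry against its comparison values:
Bur (methods 1·2): 0.50 vs {0.27, 0.33, 0.39, 0.13} → pass.
Per (methods 1·2): 0.72 vs {0.27, 0.33, 0.68, 0.46} → pass.
BD (methods 1·2): 0.48 vs {0.39, 0.13, 0.68, 0.46} → fail.
1 of 3 fail.

1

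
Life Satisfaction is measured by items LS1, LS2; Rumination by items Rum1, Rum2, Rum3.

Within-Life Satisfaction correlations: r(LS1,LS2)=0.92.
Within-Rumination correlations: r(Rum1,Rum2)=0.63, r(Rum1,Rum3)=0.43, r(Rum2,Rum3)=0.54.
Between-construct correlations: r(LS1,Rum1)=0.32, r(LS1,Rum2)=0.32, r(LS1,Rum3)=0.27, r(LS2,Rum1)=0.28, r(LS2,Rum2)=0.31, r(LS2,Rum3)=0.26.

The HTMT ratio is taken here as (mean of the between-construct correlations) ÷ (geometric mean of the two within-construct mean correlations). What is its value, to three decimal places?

0.419

Mean heterotrait r = 1.76/6 = 0.2933.
Mean within-LS = 0.92/1 = 0.9200; mean within-Rum = 1.60/3 = 0.5333.
Geometric mean = √(0.9200 × 0.5333) = 0.7005.
HTMT = 0.2933 / 0.7005 = 0.419.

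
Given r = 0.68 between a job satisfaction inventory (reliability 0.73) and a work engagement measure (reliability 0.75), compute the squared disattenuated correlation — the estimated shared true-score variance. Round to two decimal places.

Disattenuated r = 0.68 / √(0.73 × 0.75) = 0.68 / 0.7399 = 0.9190.
Shared true-score variance = 0.9190² = 0.8446 ≈ 0.84.

0.84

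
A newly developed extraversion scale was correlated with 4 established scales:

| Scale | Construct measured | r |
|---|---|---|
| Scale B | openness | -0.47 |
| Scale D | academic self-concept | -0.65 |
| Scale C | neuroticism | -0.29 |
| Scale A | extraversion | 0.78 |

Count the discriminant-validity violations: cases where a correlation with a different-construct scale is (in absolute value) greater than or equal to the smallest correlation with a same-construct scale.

Convergent (same construct = extraversion): Scale A.
Smallest convergent = 0.78. Discriminant |r|: 0.47, 0.65, 0.29; count ≥ 0.78 → 0.

0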